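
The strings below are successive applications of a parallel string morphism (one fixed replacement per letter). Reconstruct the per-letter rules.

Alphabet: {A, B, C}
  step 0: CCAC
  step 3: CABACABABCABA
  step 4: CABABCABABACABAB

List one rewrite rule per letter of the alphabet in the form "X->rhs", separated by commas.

A->B, B->A, C->CA

  step 3 ⇒ step 4: CABACABABCABA ⇒ CA·B·A·B·CA·B·A·B·A·CA·B·A·B
    A ↦ B
    B ↦ A
    C ↦ CA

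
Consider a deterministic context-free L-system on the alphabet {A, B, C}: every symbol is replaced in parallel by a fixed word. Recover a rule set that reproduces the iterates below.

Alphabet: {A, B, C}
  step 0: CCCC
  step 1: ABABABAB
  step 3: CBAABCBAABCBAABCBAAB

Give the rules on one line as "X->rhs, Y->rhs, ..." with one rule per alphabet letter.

  step 0 ⇒ step 1: CCCC ⇒ AB·AB·AB·AB
    C ↦ AB
    A ↦ BA  (constrained at step 1)
    B ↦ C  (constrained at step 1)

A->BA, B->C, C->AB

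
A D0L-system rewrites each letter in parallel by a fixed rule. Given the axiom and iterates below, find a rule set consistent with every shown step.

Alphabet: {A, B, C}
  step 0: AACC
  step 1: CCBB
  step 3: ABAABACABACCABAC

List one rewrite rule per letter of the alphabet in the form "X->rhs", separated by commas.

  step 0 ⇒ step 1: AACC ⇒ C·C·B·B
    A ↦ C
    C ↦ B
    B ↦ ABA  (constrained at step 1)

A->C, B->ABA, C->B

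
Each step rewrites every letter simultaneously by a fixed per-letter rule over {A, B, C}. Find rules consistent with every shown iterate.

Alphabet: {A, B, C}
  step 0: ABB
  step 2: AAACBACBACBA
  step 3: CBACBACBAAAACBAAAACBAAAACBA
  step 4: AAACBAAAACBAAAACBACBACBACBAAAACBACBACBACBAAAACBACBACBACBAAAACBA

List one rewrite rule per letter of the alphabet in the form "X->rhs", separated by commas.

  step 3 ⇒ step 4: CBACBACBAAAACBAAAACBAAAACBA ⇒ AA·A·CBA·AA·A·CBA·AA·A·CBA·CBA·CBA·CBA·AA·A·CBA·CBA·CBA·CBA·AA·A·CBA·CBA·CBA·CBA·AA·A·CBA
    A ↦ CBA
    B ↦ A
    C ↦ AA

A->CBA, B->A, C->AA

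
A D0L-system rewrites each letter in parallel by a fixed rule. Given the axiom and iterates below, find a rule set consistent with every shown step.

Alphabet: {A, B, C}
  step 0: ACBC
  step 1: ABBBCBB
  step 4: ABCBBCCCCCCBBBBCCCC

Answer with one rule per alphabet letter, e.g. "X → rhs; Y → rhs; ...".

A->AB, B->C, C->BB

  step 0 ⇒ step 1: ACBC ⇒ AB·BB·C·BB
    A ↦ AB
    B ↦ C
    C ↦ BB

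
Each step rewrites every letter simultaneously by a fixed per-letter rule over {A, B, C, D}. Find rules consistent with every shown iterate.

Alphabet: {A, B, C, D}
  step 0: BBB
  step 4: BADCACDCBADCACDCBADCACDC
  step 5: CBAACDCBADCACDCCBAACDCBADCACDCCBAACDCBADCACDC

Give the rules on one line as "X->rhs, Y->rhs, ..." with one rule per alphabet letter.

  step 4 ⇒ step 5: BADCACDCBADCACDCBADCACDC ⇒ C·BA·AC·DC·BA·DC·AC·DC·C·BA·AC·DC·BA·DC·AC·DC·C·BA·AC·DC·BA·DC·AC·DC
    A ↦ BA
    B ↦ C
    C ↦ DC
    D ↦ AC

A->BA, B->C, C->DC, D->AC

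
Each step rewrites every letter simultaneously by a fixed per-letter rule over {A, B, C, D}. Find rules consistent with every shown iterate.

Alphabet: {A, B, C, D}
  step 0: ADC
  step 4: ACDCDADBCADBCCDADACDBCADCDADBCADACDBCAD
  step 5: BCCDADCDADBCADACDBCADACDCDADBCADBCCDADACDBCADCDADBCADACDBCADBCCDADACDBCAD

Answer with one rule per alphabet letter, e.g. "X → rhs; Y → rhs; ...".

  step 4 ⇒ step 5: ACDCDADBCADBCCDADACDBCADCDADBCADACDBCAD ⇒ BC·CD·AD·CD·AD·BC·AD·A·CD·BC·AD·A·CD·CD·AD·BC·AD·BC·CD·AD·A·CD·BC·AD·CD·AD·BC·AD·A·CD·BC·AD·BC·CD·AD·A·CD·BC·AD
    A ↦ BC
    B ↦ A
    C ↦ CD
    D ↦ AD

A->BC, B->A, C->CD, D->AD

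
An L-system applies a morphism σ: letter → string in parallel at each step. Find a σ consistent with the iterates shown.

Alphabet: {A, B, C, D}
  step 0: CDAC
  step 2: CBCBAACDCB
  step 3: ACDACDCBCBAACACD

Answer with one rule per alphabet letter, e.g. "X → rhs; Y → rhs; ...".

  step 2 ⇒ step 3: CBCBAACDCB ⇒ A·CD·A·CD·CB·CB·A·AC·A·CD
    A ↦ CB
    B ↦ CD
    C ↦ A
    D ↦ AC

A->CB, B->CD, C->A, D->AC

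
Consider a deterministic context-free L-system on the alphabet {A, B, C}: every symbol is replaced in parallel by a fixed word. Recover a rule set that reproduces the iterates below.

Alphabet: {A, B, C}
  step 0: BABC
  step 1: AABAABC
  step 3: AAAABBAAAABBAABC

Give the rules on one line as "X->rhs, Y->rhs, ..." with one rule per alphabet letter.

  step 0 ⇒ step 1: BABC ⇒ AA·B·AA·BC
    A ↦ B
    B ↦ AA
    C ↦ BC

A->B, B->AA, C->BC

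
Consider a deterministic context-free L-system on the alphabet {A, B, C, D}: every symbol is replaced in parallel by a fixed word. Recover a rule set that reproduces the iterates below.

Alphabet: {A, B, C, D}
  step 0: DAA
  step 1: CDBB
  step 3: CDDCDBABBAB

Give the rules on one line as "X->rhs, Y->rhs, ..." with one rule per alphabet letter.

  step 0 ⇒ step 1: DAA ⇒ CD·B·B
    A ↦ B
    D ↦ CD
    B ↦ AB  (constrained at step 1)
    C ↦ D  (constrained at step 1)

A->B, B->AB, C->D, D->CD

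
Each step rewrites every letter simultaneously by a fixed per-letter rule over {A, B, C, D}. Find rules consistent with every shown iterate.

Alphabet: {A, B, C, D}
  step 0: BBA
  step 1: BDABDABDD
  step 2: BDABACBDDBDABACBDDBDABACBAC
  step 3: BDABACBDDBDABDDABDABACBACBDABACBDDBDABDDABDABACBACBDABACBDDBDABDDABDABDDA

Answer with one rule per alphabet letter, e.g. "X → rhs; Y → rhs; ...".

  step 2 ⇒ step 3: BDABACBDDBDABACBDDBDABACBAC ⇒ BDA·BAC·BDD·BDA·BDD·A·BDA·BAC·BAC·BDA·BAC·BDD·BDA·BDD·A·BDA·BAC·BAC·BDA·BAC·BDD·BDA·BDD·A·BDA·BDD·A
    A ↦ BDD
    B ↦ BDA
    C ↦ A
    D ↦ BAC

A->BDD, B->BDA, C->A, D->BAC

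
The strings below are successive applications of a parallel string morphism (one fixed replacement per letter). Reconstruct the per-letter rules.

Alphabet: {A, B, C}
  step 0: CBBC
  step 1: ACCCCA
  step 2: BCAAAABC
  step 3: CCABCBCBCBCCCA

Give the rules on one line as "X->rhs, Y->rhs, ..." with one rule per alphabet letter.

A->BC, B->CC, C->A

  step 2 ⇒ step 3: BCAAAABC ⇒ CC·A·BC·BC·BC·BC·CC·A
    A ↦ BC
    B ↦ CC
    C ↦ A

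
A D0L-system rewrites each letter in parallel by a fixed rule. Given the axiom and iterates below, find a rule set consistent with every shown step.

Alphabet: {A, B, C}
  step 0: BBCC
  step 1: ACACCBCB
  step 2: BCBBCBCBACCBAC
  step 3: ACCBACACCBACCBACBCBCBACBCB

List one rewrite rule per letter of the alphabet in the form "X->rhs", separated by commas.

  step 2 ⇒ step 3: BCBBCBCBACCBAC ⇒ AC·CB·AC·AC·CB·AC·CB·AC·B·CB·CB·AC·B·CB
    A ↦ B
    B ↦ AC
    C ↦ CB

A->B, B->AC, C->CB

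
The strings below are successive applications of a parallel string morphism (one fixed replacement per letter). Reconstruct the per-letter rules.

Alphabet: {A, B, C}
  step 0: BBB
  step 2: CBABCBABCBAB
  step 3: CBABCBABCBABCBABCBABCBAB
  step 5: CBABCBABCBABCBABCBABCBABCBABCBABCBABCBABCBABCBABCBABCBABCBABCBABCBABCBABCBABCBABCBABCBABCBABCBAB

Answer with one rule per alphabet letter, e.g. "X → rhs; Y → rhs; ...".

  step 2 ⇒ step 3: CBABCBABCBAB ⇒ CB·AB·CB·AB·CB·AB·CB·AB·CB·AB·CB·AB
    A ↦ CB
    B ↦ AB
    C ↦ CB

A->CB, B->AB, C->CB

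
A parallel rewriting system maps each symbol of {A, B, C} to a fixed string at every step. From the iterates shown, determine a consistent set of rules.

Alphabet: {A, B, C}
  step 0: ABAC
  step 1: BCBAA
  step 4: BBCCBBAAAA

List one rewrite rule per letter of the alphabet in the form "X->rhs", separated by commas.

A->B, B->C, C->AA

  step 0 ⇒ step 1: ABAC ⇒ B·C·B·AA
    A ↦ B
    B ↦ C
    C ↦ AA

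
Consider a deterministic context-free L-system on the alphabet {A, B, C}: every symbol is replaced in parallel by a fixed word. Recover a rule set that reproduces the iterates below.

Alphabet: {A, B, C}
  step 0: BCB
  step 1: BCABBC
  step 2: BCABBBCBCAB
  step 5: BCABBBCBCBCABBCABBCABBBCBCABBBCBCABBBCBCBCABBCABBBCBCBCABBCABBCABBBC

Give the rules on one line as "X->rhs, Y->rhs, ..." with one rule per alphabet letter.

  step 1 ⇒ step 2: BCABBC ⇒ BC·AB·B·BC·BC·AB
    A ↦ B
    B ↦ BC
    C ↦ AB

A->B, B->BC, C->AB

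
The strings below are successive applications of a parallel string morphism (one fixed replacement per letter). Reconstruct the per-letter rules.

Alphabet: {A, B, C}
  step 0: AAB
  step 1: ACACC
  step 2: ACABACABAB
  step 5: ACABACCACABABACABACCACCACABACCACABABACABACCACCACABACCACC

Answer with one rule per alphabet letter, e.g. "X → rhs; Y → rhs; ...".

A->AC, B->C, C->AB

  step 1 ⇒ step 2: ACACC ⇒ AC·AB·AC·AB·AB
    A ↦ AC
    C ↦ AB
  step 0 ⇒ step 1: AAB ⇒ AC·AC·C
    B ↦ C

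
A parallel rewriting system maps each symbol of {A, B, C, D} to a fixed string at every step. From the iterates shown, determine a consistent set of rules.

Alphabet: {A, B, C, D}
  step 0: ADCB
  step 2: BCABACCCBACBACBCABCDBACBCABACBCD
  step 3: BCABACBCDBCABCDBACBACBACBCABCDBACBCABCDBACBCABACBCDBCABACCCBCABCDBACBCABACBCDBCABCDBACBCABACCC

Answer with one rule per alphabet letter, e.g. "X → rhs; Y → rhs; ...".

  step 2 ⇒ step 3: BCABACCCBACBACBCABCDBACBCABACBCD ⇒ BCA·BAC·BCD·BCA·BCD·BAC·BAC·BAC·BCA·BCD·BAC·BCA·BCD·BAC·BCA·BAC·BCD·BCA·BAC·CC·BCA·BCD·BAC·BCA·BAC·BCD·BCA·BCD·BAC·BCA·BAC·CC
    A ↦ BCD
    B ↦ BCA
    C ↦ BAC
    D ↦ CC

A->BCD, B->BCA, C->BAC, D->CC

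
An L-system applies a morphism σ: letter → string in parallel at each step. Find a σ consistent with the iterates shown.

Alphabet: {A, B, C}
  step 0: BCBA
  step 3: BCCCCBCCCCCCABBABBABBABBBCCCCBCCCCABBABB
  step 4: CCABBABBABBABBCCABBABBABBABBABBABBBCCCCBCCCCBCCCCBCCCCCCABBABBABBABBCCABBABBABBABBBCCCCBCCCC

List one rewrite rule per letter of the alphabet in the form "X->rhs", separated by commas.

  step 3 ⇒ step 4: BCCCCBCCCCCCABBABBABBABBBCCCCBCCCCABBABB ⇒ CC·ABB·ABB·ABB·ABB·CC·ABB·ABB·ABB·ABB·ABB·ABB·B·CC·CC·B·CC·CC·B·CC·CC·B·CC·CC·CC·ABB·ABB·ABB·ABB·CC·ABB·ABB·ABB·ABB·B·CC·CC·B·CC·CC
    A ↦ B
    B ↦ CC
    C ↦ ABB

A->B, B->CC, C->ABB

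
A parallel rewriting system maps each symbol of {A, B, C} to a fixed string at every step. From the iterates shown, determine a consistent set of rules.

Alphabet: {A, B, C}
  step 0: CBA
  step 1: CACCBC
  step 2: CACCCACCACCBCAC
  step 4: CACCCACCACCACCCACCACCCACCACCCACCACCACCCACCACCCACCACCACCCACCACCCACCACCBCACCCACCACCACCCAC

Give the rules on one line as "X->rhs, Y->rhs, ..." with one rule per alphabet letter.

A->C, B->CB, C->CAC

  step 1 ⇒ step 2: CACCBC ⇒ CAC·C·CAC·CAC·CB·CAC
    A ↦ C
    B ↦ CB
    C ↦ CAC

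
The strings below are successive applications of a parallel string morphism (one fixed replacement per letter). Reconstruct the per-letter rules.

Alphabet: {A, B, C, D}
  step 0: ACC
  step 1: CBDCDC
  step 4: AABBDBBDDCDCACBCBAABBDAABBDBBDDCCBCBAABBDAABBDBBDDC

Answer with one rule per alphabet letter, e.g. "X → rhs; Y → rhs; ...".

A->CB, B->A, C->DC, D->BBD

  step 0 ⇒ step 1: ACC ⇒ CB·DC·DC
    A ↦ CB
    C ↦ DC
    B ↦ A  (constrained at step 1)
    D ↦ BBD  (constrained at step 1)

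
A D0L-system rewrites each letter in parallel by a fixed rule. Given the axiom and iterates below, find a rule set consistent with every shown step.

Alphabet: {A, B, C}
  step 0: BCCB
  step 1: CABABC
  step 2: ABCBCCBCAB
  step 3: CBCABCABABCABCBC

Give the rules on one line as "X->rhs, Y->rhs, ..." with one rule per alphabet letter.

A->CB, B->C, C->AB

  step 2 ⇒ step 3: ABCBCCBCAB ⇒ CB·C·AB·C·AB·AB·C·AB·CB·C
    A ↦ CB
    B ↦ C
    C ↦ AB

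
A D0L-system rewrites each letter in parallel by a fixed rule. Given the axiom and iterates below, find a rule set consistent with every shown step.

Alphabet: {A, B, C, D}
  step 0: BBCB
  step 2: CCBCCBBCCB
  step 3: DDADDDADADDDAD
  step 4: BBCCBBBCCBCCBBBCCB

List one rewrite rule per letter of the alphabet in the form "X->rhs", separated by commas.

  step 3 ⇒ step 4: DDADDDADADDDAD ⇒ B·B·CC·B·B·B·CC·B·CC·B·B·B·CC·B
    A ↦ CC
    D ↦ B
  step 2 ⇒ step 3: CCBCCBBCCB ⇒ D·D·AD·D·D·AD·AD·D·D·AD
    B ↦ AD
  step 2 ⇒ step 3: CCBCCBBCCB ⇒ D·D·AD·D·D·AD·AD·D·D·AD
    C ↦ D

A->CC, B->AD, C->D, D->B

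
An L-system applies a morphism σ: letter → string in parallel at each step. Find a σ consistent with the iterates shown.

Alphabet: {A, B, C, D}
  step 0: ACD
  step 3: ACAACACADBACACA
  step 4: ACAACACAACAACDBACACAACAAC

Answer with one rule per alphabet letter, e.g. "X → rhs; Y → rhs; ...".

A->AC, B->AC, C->A, D->DB

  step 3 ⇒ step 4: ACAACACADBACACA ⇒ AC·A·AC·AC·A·AC·A·AC·DB·AC·AC·A·AC·A·AC
    A ↦ AC
    B ↦ AC
    C ↦ A
    D ↦ DB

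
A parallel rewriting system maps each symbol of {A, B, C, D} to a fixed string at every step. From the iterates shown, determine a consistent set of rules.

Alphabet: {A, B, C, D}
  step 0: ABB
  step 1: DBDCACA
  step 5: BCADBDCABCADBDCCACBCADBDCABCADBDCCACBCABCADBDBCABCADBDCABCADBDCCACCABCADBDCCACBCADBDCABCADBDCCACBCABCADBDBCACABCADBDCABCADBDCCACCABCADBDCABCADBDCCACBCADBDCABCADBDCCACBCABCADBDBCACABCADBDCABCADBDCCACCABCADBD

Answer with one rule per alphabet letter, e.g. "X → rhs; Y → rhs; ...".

A->DBD, B->CA, C->BCA, D->C

  step 0 ⇒ step 1: ABB ⇒ DBD·CA·CA
    A ↦ DBD
    B ↦ CA
    C ↦ BCA  (constrained at step 1)
    D ↦ C  (constrained at step 1)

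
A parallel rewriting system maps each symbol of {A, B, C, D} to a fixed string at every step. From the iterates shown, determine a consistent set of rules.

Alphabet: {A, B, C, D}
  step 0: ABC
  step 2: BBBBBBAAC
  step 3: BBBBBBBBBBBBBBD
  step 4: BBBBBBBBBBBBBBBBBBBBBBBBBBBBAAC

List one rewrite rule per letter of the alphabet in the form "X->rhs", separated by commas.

  step 3 ⇒ step 4: BBBBBBBBBBBBBBD ⇒ BB·BB·BB·BB·BB·BB·BB·BB·BB·BB·BB·BB·BB·BB·AAC
    B ↦ BB
    D ↦ AAC
  step 2 ⇒ step 3: BBBBBBAAC ⇒ BB·BB·BB·BB·BB·BB·B·B·D
    A ↦ B
  step 2 ⇒ step 3: BBBBBBAAC ⇒ BB·BB·BB·BB·BB·BB·B·B·D
    C ↦ D

A->B, B->BB, C->D, D->AAC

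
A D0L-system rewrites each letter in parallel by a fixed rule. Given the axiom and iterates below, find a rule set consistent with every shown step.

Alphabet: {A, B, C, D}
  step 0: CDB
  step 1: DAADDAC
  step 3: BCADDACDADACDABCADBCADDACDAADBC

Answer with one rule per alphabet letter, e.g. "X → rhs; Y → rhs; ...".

A->BC, B->DAC, C->DA, D->AD

  step 0 ⇒ step 1: CDB ⇒ DA·AD·DAC
    B ↦ DAC
    C ↦ DA
    D ↦ AD
    A ↦ BC  (constrained at step 1)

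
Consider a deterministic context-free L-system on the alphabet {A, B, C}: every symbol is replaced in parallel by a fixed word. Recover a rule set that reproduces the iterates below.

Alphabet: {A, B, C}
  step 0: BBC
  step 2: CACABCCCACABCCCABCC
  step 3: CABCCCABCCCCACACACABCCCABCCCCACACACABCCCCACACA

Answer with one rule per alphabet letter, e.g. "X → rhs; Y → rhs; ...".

A->BCC, B->CCA, C->CA

  step 2 ⇒ step 3: CACABCCCACABCCCABCC ⇒ CA·BCC·CA·BCC·CCA·CA·CA·CA·BCC·CA·BCC·CCA·CA·CA·CA·BCC·CCA·CA·CA
    A ↦ BCC
    B ↦ CCA
    C ↦ CA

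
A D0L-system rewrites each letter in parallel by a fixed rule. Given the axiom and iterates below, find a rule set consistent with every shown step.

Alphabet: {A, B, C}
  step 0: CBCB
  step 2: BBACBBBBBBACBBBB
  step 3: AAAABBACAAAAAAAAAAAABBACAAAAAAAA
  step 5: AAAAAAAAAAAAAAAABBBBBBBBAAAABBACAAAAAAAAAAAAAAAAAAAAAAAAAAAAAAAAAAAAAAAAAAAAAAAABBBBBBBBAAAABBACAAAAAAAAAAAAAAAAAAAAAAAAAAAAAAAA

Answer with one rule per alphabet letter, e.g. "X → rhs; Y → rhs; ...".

  step 2 ⇒ step 3: BBACBBBBBBACBBBB ⇒ AA·AA·BB·AC·AA·AA·AA·AA·AA·AA·BB·AC·AA·AA·AA·AA
    A ↦ BB
    B ↦ AA
    C ↦ AC

A->BB, B->AA, C->AC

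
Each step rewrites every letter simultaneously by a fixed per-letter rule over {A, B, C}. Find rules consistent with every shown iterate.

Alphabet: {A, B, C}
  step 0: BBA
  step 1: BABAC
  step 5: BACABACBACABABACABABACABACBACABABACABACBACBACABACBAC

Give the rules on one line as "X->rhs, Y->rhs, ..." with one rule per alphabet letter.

A->C, B->BA, C->ABA

  step 0 ⇒ step 1: BBA ⇒ BA·BA·C
    A ↦ C
    B ↦ BA
    C ↦ ABA  (constrained at step 1)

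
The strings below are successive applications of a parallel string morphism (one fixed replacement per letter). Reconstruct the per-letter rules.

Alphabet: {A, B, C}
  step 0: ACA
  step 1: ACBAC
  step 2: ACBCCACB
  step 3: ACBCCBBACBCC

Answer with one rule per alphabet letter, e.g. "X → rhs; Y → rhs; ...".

  step 2 ⇒ step 3: ACBCCACB ⇒ AC·B·CC·B·B·AC·B·CC
    A ↦ AC
    B ↦ CC
    C ↦ B

A->AC, B->CC, C->B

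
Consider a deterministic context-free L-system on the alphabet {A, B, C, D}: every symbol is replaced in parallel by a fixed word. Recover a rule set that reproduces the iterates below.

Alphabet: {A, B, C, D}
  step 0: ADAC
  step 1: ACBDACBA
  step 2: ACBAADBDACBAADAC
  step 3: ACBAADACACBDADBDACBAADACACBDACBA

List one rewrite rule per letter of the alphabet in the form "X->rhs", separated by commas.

  step 2 ⇒ step 3: ACBAADBDACBAADAC ⇒ AC·BA·AD·AC·AC·BD·AD·BD·AC·BA·AD·AC·AC·BD·AC·BA
    A ↦ AC
    B ↦ AD
    C ↦ BA
    D ↦ BD

A->AC, B->AD, C->BA, D->BD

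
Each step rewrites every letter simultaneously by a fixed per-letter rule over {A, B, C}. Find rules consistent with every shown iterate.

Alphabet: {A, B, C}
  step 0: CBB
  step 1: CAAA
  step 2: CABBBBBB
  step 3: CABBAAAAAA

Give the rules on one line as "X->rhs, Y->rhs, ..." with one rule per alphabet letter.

  step 2 ⇒ step 3: CABBBBBB ⇒ CA·BB·A·A·A·A·A·A
    A ↦ BB
    B ↦ A
    C ↦ CA

A->BB, B->A, C->CA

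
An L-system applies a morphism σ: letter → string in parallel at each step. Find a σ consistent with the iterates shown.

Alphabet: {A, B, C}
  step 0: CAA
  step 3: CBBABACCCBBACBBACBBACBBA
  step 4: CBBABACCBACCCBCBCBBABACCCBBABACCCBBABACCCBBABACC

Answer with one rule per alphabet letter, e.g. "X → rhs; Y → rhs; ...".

  step 3 ⇒ step 4: CBBABACCCBBACBBACBBACBBA ⇒ CB·BA·BA·CC·BA·CC·CB·CB·CB·BA·BA·CC·CB·BA·BA·CC·CB·BA·BA·CC·CB·BA·BA·CC
    A ↦ CC
    B ↦ BA
    C ↦ CB

A->CC, B->BA, C->CB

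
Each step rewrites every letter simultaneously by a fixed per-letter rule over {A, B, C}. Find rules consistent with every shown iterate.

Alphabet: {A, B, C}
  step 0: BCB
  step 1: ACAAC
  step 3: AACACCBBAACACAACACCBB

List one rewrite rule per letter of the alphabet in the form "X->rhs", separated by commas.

  step 0 ⇒ step 1: BCB ⇒ AC·A·AC
    B ↦ AC
    C ↦ A
    A ↦ CBB  (constrained at step 1)

A->CBB, B->AC, C->A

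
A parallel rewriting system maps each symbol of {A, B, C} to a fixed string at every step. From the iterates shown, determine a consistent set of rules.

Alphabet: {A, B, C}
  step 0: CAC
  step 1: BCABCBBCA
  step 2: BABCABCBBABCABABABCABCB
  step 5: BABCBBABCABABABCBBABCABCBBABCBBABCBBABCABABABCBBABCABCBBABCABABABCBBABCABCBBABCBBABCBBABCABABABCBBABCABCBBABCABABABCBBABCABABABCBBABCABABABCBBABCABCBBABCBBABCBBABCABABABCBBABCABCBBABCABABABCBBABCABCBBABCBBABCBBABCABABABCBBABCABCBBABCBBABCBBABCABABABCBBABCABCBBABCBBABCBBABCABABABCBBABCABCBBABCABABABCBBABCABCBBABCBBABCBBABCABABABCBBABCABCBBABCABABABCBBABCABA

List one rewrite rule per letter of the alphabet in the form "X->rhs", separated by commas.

A->BCB, B->BA, C->BCA

  step 1 ⇒ step 2: BCABCBBCA ⇒ BA·BCA·BCB·BA·BCA·BA·BA·BCA·BCB
    A ↦ BCB
    B ↦ BA
    C ↦ BCA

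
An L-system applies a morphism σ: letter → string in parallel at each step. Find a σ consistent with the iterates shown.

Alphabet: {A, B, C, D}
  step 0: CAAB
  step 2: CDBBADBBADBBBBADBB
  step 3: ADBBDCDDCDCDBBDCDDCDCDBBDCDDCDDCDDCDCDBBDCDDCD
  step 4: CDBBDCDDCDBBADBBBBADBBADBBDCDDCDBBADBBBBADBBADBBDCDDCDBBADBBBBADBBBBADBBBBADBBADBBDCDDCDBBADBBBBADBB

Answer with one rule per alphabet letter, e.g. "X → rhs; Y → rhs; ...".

  step 3 ⇒ step 4: ADBBDCDDCDCDBBDCDDCDCDBBDCDDCDDCDDCDCDBBDCDDCD ⇒ CD·BB·DCD·DCD·BB·AD·BB·BB·AD·BB·AD·BB·DCD·DCD·BB·AD·BB·BB·AD·BB·AD·BB·DCD·DCD·BB·AD·BB·BB·AD·BB·BB·AD·BB·BB·AD·BB·AD·BB·DCD·DCD·BB·AD·BB·BB·AD·BB
    A ↦ CD
    B ↦ DCD
    C ↦ AD
    D ↦ BB

A->CD, B->DCD, C->AD, D->BB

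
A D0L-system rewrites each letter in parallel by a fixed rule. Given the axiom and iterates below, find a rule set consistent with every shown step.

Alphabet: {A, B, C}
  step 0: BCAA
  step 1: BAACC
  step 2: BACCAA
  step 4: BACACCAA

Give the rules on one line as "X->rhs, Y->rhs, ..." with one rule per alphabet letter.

A->C, B->BA, C->A

  step 1 ⇒ step 2: BAACC ⇒ BA·C·C·A·A
    A ↦ C
    B ↦ BA
    C ↦ A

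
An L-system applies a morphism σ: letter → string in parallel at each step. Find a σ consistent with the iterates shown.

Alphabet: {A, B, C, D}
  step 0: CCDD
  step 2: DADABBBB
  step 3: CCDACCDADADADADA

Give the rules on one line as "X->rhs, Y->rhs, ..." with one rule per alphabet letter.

A->DA, B->DA, C->B, D->CC

  step 2 ⇒ step 3: DADABBBB ⇒ CC·DA·CC·DA·DA·DA·DA·DA
    A ↦ DA
    B ↦ DA
    D ↦ CC
    C ↦ B  (constrained at step 0)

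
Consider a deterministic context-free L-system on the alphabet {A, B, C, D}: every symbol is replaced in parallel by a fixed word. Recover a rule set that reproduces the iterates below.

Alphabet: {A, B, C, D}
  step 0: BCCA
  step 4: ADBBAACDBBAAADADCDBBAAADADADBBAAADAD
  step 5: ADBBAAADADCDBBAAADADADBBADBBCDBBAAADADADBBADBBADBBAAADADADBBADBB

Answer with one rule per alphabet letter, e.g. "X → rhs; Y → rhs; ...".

A->AD, B->A, C->CD, D->BB

  step 4 ⇒ step 5: ADBBAACDBBAAADADCDBBAAADADADBBAAADAD ⇒ AD·BB·A·A·AD·AD·CD·BB·A·A·AD·AD·AD·BB·AD·BB·CD·BB·A·A·AD·AD·AD·BB·AD·BB·AD·BB·A·A·AD·AD·AD·BB·AD·BB
    A ↦ AD
    B ↦ A
    C ↦ CD
    D ↦ BB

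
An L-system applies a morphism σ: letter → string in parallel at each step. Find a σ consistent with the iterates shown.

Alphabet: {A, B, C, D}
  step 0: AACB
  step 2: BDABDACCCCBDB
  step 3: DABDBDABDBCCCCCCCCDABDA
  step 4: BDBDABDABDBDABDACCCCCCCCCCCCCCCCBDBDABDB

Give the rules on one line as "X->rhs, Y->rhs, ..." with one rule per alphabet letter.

  step 3 ⇒ step 4: DABDBDABDBCCCCCCCCDABDA ⇒ B·DB·DA·B·DA·B·DB·DA·B·DA·CC·CC·CC·CC·CC·CC·CC·CC·B·DB·DA·B·DB
    A ↦ DB
    B ↦ DA
    C ↦ CC
    D ↦ B

A->DB, B->DA, C->CC, D->B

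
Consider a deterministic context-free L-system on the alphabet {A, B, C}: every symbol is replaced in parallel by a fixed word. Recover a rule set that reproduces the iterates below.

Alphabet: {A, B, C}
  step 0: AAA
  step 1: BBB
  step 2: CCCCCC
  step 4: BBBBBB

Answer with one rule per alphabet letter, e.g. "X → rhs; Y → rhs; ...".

  step 1 ⇒ step 2: BBB ⇒ CC·CC·CC
    B ↦ CC
  step 0 ⇒ step 1: AAA ⇒ B·B·B
    A ↦ B
    C ↦ A  (constrained at step 2)

A->B, B->CC, C->A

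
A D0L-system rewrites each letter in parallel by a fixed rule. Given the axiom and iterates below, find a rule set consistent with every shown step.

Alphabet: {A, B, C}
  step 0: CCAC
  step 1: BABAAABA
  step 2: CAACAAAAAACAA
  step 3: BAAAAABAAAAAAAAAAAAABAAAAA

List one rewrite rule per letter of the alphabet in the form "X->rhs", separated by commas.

  step 2 ⇒ step 3: CAACAAAAAACAA ⇒ BA·AA·AA·BA·AA·AA·AA·AA·AA·AA·BA·AA·AA
    A ↦ AA
    C ↦ BA
  step 1 ⇒ step 2: BABAAABA ⇒ C·AA·C·AA·AA·AA·C·AA
    B ↦ C

A->AA, B->C, C->BA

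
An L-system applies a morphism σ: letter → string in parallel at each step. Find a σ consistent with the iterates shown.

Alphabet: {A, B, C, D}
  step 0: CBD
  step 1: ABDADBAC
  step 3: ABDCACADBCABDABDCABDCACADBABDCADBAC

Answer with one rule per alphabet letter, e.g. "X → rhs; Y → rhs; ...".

A->C, B->ADB, C->ABD, D->AC

  step 0 ⇒ step 1: CBD ⇒ ABD·ADB·AC
    B ↦ ADB
    C ↦ ABD
    D ↦ AC
    A ↦ C  (constrained at step 1)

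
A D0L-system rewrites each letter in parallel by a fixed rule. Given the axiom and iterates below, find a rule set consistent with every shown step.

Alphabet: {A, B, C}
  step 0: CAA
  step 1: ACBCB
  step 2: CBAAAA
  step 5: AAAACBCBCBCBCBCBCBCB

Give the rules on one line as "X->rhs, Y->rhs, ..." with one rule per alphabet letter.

  step 1 ⇒ step 2: ACBCB ⇒ CB·A·A·A·A
    A ↦ CB
    B ↦ A
    C ↦ A

A->CB, B->A, C->A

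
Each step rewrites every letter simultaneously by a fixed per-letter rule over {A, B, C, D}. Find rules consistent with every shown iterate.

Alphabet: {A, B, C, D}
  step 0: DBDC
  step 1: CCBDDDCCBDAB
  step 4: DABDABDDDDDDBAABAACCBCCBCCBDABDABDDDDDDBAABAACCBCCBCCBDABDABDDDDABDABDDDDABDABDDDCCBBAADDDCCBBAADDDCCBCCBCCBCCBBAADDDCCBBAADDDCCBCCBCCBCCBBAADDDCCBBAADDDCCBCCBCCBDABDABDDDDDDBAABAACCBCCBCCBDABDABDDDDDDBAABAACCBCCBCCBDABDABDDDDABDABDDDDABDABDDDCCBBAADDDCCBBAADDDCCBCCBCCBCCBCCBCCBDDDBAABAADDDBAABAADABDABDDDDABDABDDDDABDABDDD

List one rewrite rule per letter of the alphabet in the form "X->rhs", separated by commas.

  step 0 ⇒ step 1: DBDC ⇒ CCB·DDD·CCB·DAB
    B ↦ DDD
    C ↦ DAB
    D ↦ CCB
    A ↦ BAA  (constrained at step 1)

A->BAA, B->DDD, C->DAB, D->CCB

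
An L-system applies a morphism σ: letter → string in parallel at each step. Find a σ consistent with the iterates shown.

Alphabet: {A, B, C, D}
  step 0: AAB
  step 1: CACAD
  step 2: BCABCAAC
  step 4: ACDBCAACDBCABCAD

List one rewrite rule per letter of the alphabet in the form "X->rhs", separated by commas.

A->CA, B->D, C->B, D->AC

  step 1 ⇒ step 2: CACAD ⇒ B·CA·B·CA·AC
    A ↦ CA
    C ↦ B
    D ↦ AC
  step 0 ⇒ step 1: AAB ⇒ CA·CA·D
    B ↦ D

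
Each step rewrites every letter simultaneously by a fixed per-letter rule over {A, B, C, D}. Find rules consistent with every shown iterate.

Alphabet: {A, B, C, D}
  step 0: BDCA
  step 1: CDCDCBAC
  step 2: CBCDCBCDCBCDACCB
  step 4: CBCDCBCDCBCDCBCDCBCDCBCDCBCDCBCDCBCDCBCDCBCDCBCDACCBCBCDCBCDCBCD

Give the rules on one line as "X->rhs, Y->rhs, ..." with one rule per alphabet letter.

A->AC, B->CD, C->CB, D->CD

  step 1 ⇒ step 2: CDCDCBAC ⇒ CB·CD·CB·CD·CB·CD·AC·CB
    A ↦ AC
    B ↦ CD
    C ↦ CB
    D ↦ CD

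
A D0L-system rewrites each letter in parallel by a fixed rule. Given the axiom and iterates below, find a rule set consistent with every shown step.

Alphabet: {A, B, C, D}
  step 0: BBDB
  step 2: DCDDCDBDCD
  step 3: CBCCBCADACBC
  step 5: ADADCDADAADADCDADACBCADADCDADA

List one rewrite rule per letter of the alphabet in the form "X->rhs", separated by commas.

  step 2 ⇒ step 3: DCDDCDBDCD ⇒ C·B·C·C·B·C·ADA·C·B·C
    B ↦ ADA
    C ↦ B
    D ↦ C
    A ↦ D  (constrained at step 3)

A->D, B->ADA, C->B, D->C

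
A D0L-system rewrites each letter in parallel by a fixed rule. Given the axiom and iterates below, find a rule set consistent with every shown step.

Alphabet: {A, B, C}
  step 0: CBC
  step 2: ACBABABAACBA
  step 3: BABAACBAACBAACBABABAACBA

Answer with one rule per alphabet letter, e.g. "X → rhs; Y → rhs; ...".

A->BA, B->AC, C->BA

  step 2 ⇒ step 3: ACBABABAACBA ⇒ BA·BA·AC·BA·AC·BA·AC·BA·BA·BA·AC·BA
    A ↦ BA
    B ↦ AC
    C ↦ BA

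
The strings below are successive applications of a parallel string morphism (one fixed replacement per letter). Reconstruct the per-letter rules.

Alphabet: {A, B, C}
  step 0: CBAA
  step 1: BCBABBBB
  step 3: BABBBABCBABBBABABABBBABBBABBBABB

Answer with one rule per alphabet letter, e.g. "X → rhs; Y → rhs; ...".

A->BB, B->BA, C->BC

  step 0 ⇒ step 1: CBAA ⇒ BC·BA·BB·BB
    A ↦ BB
    B ↦ BA
    C ↦ BC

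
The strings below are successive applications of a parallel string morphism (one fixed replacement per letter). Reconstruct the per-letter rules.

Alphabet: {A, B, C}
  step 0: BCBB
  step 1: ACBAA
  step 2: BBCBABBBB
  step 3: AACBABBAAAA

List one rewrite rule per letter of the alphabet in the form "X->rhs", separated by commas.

  step 2 ⇒ step 3: BBCBABBBB ⇒ A·A·CB·A·BB·A·A·A·A
    A ↦ BB
    B ↦ A
    C ↦ CB

A->BB, B->A, C->CB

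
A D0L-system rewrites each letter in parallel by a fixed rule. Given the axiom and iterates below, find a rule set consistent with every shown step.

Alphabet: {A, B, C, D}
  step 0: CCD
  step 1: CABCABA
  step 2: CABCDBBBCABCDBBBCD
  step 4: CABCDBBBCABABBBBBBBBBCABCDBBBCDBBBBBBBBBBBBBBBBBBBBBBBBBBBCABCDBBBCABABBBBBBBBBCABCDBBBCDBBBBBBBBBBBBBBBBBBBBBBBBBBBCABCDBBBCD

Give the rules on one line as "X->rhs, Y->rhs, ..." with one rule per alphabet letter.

A->CD, B->BBB, C->CAB, D->A

  step 1 ⇒ step 2: CABCABA ⇒ CAB·CD·BBB·CAB·CD·BBB·CD
    A ↦ CD
    B ↦ BBB
    C ↦ CAB
  step 0 ⇒ step 1: CCD ⇒ CAB·CAB·A
    D ↦ A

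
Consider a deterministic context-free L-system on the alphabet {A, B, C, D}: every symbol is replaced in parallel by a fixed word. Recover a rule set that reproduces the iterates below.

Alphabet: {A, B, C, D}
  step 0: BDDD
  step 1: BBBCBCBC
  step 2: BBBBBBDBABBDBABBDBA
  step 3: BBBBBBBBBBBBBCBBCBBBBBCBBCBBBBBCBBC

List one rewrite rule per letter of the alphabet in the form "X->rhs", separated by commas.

A->C, B->BB, C->DBA, D->BC

  step 2 ⇒ step 3: BBBBBBDBABBDBABBDBA ⇒ BB·BB·BB·BB·BB·BB·BC·BB·C·BB·BB·BC·BB·C·BB·BB·BC·BB·C
    A ↦ C
    B ↦ BB
    D ↦ BC
  step 1 ⇒ step 2: BBBCBCBC ⇒ BB·BB·BB·DBA·BB·DBA·BB·DBA
    C ↦ DBA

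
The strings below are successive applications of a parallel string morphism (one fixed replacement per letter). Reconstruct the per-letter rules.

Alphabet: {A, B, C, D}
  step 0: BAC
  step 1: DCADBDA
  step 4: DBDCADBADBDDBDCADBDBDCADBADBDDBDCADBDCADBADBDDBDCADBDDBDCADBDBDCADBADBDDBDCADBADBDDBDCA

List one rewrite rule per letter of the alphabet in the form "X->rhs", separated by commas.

A->DBD, B->DCA, C->A, D->DB

  step 0 ⇒ step 1: BAC ⇒ DCA·DBD·A
    A ↦ DBD
    B ↦ DCA
    C ↦ A
    D ↦ DB  (constrained at step 1)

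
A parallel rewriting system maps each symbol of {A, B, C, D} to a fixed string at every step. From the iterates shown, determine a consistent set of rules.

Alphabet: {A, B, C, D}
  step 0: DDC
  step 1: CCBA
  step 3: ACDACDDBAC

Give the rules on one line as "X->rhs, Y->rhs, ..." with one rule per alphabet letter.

  step 0 ⇒ step 1: DDC ⇒ C·C·BA
    C ↦ BA
    D ↦ C
    A ↦ D  (constrained at step 1)
    B ↦ AC  (constrained at step 1)

A->D, B->AC, C->BA, D->C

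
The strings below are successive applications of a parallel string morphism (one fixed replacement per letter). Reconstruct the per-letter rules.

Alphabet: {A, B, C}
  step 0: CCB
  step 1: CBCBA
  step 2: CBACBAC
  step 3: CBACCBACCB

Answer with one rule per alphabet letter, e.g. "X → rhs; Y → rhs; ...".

A->C, B->A, C->CB

  step 2 ⇒ step 3: CBACBAC ⇒ CB·A·C·CB·A·C·CB
    A ↦ C
    B ↦ A
    C ↦ CB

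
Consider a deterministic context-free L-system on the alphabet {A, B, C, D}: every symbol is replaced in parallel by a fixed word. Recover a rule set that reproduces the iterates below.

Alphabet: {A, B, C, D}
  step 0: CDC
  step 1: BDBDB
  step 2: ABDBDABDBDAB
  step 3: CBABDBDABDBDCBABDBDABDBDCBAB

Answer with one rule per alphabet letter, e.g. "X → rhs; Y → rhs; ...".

  step 2 ⇒ step 3: ABDBDABDBDAB ⇒ CB·AB·DBD·AB·DBD·CB·AB·DBD·AB·DBD·CB·AB
    A ↦ CB
    B ↦ AB
    D ↦ DBD
  step 0 ⇒ step 1: CDC ⇒ B·DBD·B
    C ↦ B

A->CB, B->AB, C->B, D->DBD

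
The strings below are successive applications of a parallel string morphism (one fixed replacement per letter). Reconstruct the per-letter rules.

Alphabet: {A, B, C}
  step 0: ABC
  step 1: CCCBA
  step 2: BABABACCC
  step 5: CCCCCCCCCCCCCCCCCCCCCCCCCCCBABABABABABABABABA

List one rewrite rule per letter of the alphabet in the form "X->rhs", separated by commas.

  step 1 ⇒ step 2: CCCBA ⇒ BA·BA·BA·C·CC
    A ↦ CC
    B ↦ C
    C ↦ BA

A->CC, B->C, C->BA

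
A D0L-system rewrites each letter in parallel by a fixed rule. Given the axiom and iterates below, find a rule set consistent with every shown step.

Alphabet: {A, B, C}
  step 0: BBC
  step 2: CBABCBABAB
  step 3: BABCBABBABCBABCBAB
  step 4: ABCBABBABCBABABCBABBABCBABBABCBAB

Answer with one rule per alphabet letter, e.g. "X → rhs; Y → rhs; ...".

A->CB, B->AB, C->B

  step 3 ⇒ step 4: BABCBABBABCBABCBAB ⇒ AB·CB·AB·B·AB·CB·AB·AB·CB·AB·B·AB·CB·AB·B·AB·CB·AB
    A ↦ CB
    B ↦ AB
    C ↦ B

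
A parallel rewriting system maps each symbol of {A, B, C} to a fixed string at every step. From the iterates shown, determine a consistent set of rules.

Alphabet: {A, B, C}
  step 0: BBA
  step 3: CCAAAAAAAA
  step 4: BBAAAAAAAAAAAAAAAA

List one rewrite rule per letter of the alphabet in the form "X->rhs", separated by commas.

  step 3 ⇒ step 4: CCAAAAAAAA ⇒ B·B·AA·AA·AA·AA·AA·AA·AA·AA
    A ↦ AA
    C ↦ B
    B ↦ C  (constrained at step 0)

A->AA, B->C, C->B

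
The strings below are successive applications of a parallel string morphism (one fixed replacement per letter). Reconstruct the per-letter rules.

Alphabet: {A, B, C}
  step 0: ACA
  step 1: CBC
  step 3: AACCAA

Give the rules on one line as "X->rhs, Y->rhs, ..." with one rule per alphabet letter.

A->C, B->AA, C->B

  step 0 ⇒ step 1: ACA ⇒ C·B·C
    A ↦ C
    C ↦ B
    B ↦ AA  (constrained at step 1)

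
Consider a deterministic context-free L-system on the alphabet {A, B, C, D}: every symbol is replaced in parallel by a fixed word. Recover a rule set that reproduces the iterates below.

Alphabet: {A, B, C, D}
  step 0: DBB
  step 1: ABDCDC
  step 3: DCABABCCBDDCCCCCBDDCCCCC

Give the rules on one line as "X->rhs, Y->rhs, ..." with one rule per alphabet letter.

  step 0 ⇒ step 1: DBB ⇒ AB·DC·DC
    B ↦ DC
    D ↦ AB
    A ↦ BD  (constrained at step 1)
    C ↦ CC  (constrained at step 1)

A->BD, B->DC, C->CC, D->AB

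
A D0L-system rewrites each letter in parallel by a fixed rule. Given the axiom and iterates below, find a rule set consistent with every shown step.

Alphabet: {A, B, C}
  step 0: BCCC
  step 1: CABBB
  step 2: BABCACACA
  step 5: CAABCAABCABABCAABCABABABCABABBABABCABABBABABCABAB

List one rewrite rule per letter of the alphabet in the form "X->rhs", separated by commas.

A->AB, B->CA, C->B

  step 1 ⇒ step 2: CABBB ⇒ B·AB·CA·CA·CA
    A ↦ AB
    B ↦ CA
    C ↦ B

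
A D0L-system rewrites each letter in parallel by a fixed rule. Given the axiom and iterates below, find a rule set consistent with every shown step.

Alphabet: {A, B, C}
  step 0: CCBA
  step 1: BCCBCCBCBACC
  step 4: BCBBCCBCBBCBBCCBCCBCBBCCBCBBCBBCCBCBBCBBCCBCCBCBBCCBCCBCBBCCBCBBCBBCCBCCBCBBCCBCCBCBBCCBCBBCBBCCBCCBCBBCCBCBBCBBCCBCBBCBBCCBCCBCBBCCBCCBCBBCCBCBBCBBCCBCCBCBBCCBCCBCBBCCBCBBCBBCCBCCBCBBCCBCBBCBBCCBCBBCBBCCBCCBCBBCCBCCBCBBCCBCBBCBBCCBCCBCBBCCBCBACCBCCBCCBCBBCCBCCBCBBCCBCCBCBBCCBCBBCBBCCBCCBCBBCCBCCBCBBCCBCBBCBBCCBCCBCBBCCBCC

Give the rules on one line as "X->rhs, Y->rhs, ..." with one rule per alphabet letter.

  step 0 ⇒ step 1: CCBA ⇒ BCC·BCC·BCB·ACC
    A ↦ ACC
    B ↦ BCB
    C ↦ BCC

A->ACC, B->BCB, C->BCC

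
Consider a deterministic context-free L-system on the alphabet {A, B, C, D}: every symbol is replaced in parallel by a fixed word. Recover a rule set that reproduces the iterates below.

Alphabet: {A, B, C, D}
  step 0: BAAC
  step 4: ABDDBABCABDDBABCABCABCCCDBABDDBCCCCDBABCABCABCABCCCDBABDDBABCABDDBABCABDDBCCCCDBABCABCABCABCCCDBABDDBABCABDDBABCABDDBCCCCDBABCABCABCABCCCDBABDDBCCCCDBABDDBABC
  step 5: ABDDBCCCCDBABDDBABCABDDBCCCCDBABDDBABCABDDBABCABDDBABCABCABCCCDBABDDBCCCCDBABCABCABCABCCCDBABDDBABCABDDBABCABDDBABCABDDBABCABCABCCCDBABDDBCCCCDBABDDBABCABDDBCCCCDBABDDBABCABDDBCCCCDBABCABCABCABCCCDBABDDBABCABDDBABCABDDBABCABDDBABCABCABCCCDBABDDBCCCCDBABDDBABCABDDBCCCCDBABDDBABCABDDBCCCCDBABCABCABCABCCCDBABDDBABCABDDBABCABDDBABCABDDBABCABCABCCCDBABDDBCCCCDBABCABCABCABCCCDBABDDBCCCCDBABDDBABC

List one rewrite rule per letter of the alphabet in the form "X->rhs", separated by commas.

  step 4 ⇒ step 5: ABDDBABCABDDBABCABCABCCCDBABDDBCCCCDBABCABCABCABCCCDBABDDBABCABDDBABCABDDBCCCCDBABCABCABCABCCCDBABDDBABCABDDBABCABDDBCCCCDBABCABCABCABCCCDBABDDBCCCCDBABDDBABC ⇒ ABD·DB·CC·CC·DB·ABD·DB·ABC·ABD·DB·CC·CC·DB·ABD·DB·ABC·ABD·DB·ABC·ABD·DB·ABC·ABC·ABC·CC·DB·ABD·DB·CC·CC·DB·ABC·ABC·ABC·ABC·CC·DB·ABD·DB·ABC·ABD·DB·ABC·ABD·DB·ABC·ABD·DB·ABC·ABC·ABC·CC·DB·ABD·DB·CC·CC·DB·ABD·DB·ABC·ABD·DB·CC·CC·DB·ABD·DB·ABC·ABD·DB·CC·CC·DB·ABC·ABC·ABC·ABC·CC·DB·ABD·DB·ABC·ABD·DB·ABC·ABD·DB·ABC·ABD·DB·ABC·ABC·ABC·CC·DB·ABD·DB·CC·CC·DB·ABD·DB·ABC·ABD·DB·CC·CC·DB·ABD·DB·ABC·ABD·DB·CC·CC·DB·ABC·ABC·ABC·ABC·CC·DB·ABD·DB·ABC·ABD·DB·ABC·ABD·DB·ABC·ABD·DB·ABC·ABC·ABC·CC·DB·ABD·DB·CC·CC·DB·ABC·ABC·ABC·ABC·CC·DB·ABD·DB·CC·CC·DB·ABD·DB·ABC
    A ↦ ABD
    B ↦ DB
    C ↦ ABC
    D ↦ CC

A->ABD, B->DB, C->ABC, D->CC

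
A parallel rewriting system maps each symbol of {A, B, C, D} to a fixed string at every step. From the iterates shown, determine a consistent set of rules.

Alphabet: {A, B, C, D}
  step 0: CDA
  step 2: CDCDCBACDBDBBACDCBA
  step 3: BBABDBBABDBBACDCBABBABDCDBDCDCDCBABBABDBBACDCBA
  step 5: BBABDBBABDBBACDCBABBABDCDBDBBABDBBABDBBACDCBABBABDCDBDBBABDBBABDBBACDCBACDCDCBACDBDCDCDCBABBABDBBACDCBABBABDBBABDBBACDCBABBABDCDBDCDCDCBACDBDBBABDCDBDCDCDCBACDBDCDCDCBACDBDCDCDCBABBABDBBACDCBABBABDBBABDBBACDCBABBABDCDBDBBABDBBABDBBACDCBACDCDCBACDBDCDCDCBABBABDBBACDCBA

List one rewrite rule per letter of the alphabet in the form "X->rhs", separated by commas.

  step 2 ⇒ step 3: CDCDCBACDBDBBACDCBA ⇒ BBA·BD·BBA·BD·BBA·CD·CBA·BBA·BD·CD·BD·CD·CD·CBA·BBA·BD·BBA·CD·CBA
    A ↦ CBA
    B ↦ CD
    C ↦ BBA
    D ↦ BD

A->CBA, B->CD, C->BBA, D->BD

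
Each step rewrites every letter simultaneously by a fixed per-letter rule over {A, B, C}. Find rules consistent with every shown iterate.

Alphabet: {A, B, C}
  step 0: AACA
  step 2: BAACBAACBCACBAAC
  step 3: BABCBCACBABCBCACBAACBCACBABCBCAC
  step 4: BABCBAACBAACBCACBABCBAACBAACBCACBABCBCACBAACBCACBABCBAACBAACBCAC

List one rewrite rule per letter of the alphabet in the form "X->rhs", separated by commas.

A->BC, B->BA, C->AC

  step 3 ⇒ step 4: BABCBCACBABCBCACBAACBCACBABCBCAC ⇒ BA·BC·BA·AC·BA·AC·BC·AC·BA·BC·BA·AC·BA·AC·BC·AC·BA·BC·BC·AC·BA·AC·BC·AC·BA·BC·BA·AC·BA·AC·BC·AC
    A ↦ BC
    B ↦ BA
    C ↦ AC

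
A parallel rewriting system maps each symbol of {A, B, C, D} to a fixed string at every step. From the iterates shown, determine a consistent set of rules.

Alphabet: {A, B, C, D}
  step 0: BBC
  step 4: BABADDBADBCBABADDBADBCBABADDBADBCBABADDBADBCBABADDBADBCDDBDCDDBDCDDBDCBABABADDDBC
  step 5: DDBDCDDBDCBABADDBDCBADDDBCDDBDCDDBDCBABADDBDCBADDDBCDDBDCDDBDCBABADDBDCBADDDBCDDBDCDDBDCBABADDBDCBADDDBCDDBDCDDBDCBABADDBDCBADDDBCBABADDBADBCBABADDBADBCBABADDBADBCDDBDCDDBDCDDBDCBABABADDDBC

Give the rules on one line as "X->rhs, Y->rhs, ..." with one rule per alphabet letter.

A->BDC, B->DD, C->DBC, D->BA

  step 4 ⇒ step 5: BABADDBADBCBABADDBADBCBABADDBADBCBABADDBADBCBABADDBADBCDDBDCDDBDCDDBDCBABABADDDBC ⇒ DD·BDC·DD·BDC·BA·BA·DD·BDC·BA·DD·DBC·DD·BDC·DD·BDC·BA·BA·DD·BDC·BA·DD·DBC·DD·BDC·DD·BDC·BA·BA·DD·BDC·BA·DD·DBC·DD·BDC·DD·BDC·BA·BA·DD·BDC·BA·DD·DBC·DD·BDC·DD·BDC·BA·BA·DD·BDC·BA·DD·DBC·BA·BA·DD·BA·DBC·BA·BA·DD·BA·DBC·BA·BA·DD·BA·DBC·DD·BDC·DD·BDC·DD·BDC·BA·BA·BA·DD·DBC
    A ↦ BDC
    B ↦ DD
    C ↦ DBC
    D ↦ BA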